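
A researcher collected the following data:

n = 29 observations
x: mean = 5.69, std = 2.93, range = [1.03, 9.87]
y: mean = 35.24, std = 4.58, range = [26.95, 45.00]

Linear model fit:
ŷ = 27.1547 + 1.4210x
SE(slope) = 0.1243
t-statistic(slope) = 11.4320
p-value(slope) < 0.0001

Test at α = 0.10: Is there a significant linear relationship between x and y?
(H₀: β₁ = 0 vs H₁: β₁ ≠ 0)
Since p-value < 0.0001 < α = 0.10, reject H₀ — the slope is significantly different from 0.

Hypothesis test for the slope coefficient:

H₀: β₁ = 0 (no linear relationship)
H₁: β₁ ≠ 0 (linear relationship exists)

Test statistic: t = β̂₁ / SE(β̂₁) = 1.4210 / 0.1243 = 11.4320

The p-value (<0.0001) is the probability, under H₀, of a t-statistic at least as extreme as |t| = 11.4320 (two-sided, df = n − 2 = 27).

Decision rule: reject H₀ if p-value < α.
p-value < 0.0001 < α = 0.10 → reject H₀.

There is sufficient evidence at the 10% significance level to conclude that a linear relationship exists between x and y.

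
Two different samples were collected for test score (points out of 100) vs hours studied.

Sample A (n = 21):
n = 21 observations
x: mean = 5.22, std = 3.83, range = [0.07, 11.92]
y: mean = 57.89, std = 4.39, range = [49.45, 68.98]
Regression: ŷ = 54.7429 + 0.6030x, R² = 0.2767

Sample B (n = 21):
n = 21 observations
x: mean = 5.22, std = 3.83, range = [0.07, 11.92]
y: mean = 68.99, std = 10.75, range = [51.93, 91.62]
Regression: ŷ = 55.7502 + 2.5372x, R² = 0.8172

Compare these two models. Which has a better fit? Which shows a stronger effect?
Model B has the better fit (R² = 0.8172 vs 0.2767). Model B shows the stronger effect (|β₁| = 2.5372 vs 0.6030).

Model Comparison:

Which explains more variance? (R²)
- Model A: R² = 0.2767 → 27.67% of variance in test score explained
- Model B: R² = 0.8172 → 81.72% of variance in test score explained
- 0.8172 > 0.2767 → Model B has the better fit

Which has the larger per-hour effect? (|β₁|)
- Model A: β₁ = 0.6030 → predicted test score rises 0.6030 points per additional hour of study time
- Model B: β₁ = 2.5372 → predicted test score rises 2.5372 points per additional hour of study time
- |0.6030| < |2.5372| → Model B shows the stronger marginal effect

Note: A steeper slope doesn't make a better model if the scatter around the line is large.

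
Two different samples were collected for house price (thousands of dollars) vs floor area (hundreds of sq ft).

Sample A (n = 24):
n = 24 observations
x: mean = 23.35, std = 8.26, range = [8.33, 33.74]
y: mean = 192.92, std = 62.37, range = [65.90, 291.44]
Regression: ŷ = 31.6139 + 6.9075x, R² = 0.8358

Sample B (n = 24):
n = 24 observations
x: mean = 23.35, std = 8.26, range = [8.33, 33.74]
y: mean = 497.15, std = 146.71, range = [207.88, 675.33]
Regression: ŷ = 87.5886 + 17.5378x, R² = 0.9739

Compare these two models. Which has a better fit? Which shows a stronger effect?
Model B has the better fit (R² = 0.9739 vs 0.8358). Model B shows the stronger effect (|β₁| = 17.5378 vs 6.9075).

Model Comparison:

Fit — compare R²:
- Model A: R² = 0.8358 → 83.58% of variance in house price explained
- Model B: R² = 0.9739 → 97.39% of variance in house price explained
- 0.9739 > 0.8358 → Model B has the better fit

Which has the larger per-hundred sq ft effect? (|β₁|)
- Model A: β₁ = 6.9075 → predicted house price rises 6.9075 thousand dollars per additional hundred sq ft of floor area
- Model B: β₁ = 17.5378 → predicted house price rises 17.5378 thousand dollars per additional hundred sq ft of floor area
- |6.9075| < |17.5378| → Model B shows the stronger marginal effect

Notes:
- R² measures how tightly points cluster around the line; β₁ measures how steep the line is — they answer different questions.
- A better fit (higher R²) doesn't necessarily mean a more important relationship.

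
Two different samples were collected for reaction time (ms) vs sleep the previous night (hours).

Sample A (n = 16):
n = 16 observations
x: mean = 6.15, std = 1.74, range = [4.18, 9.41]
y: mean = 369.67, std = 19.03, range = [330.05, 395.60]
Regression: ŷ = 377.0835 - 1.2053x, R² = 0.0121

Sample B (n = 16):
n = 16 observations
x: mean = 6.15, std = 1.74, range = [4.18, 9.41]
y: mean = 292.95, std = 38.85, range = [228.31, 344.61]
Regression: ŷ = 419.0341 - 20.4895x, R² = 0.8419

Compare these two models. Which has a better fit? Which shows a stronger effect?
Model B has the better fit (R² = 0.8419 vs 0.0121). Model B shows the stronger effect (|β₁| = 20.4895 vs 1.2053).

Model Comparison:

Goodness of fit (R²):
- Model A: R² = 0.0121 → 1.21% of variance in reaction time explained
- Model B: R² = 0.8419 → 84.19% of variance in reaction time explained
- 0.8419 > 0.0121 → Model B has the better fit

Strength of effect — compare |β₁|:
- Model A: β₁ = -1.2053 → predicted reaction time falls 1.2053 ms per additional hour of sleep
- Model B: β₁ = -20.4895 → predicted reaction time falls 20.4895 ms per additional hour of sleep
- |-1.2053| < |-20.4895| → Model B shows the stronger marginal effect

Notes:
- A steeper slope doesn't make a better model if the scatter around the line is large.
- The two samples could reflect different populations, time periods, or measurement quality.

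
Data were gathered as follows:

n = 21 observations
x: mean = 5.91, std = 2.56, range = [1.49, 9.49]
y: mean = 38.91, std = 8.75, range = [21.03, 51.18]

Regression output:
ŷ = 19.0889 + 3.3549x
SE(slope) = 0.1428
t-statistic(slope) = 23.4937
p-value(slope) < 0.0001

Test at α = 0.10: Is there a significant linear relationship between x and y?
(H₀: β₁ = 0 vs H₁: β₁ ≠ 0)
Since p-value < 0.0001 < α = 0.10, reject H₀ — the slope is significantly different from 0.

Hypothesis test for the slope coefficient:

H₀: β₁ = 0 (no linear relationship)
H₁: β₁ ≠ 0 (linear relationship exists)

Test statistic: t = β̂₁ / SE(β̂₁) = 3.3549 / 0.1428 = 23.4937

The p-value (<0.0001) is the probability, under H₀, of a t-statistic at least as extreme as |t| = 23.4937 (two-sided, df = n − 2 = 19).

Decision rule: reject H₀ if p-value < α.
p-value < 0.0001 < α = 0.10 → reject H₀.

Conclusion: the linear association between x and y is significant at the 10% level.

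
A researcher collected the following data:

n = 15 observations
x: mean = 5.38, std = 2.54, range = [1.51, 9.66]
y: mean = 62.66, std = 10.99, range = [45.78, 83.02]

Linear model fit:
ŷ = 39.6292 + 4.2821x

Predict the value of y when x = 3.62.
ŷ = 55.1304

x = 3.62 lies inside the observed range [1.51, 9.66], so the fitted equation applies directly:

ŷ = 39.6292 + 4.2821 × 3.62
ŷ = 39.6292 + 15.5012
ŷ = 55.1304

This is a point prediction; actual observations scatter around it by roughly the residual standard deviation.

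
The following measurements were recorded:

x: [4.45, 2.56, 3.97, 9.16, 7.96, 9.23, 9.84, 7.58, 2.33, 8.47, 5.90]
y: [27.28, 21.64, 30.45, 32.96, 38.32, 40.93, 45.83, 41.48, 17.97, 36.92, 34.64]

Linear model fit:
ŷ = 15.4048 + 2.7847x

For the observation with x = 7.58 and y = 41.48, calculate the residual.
Residual = 4.9672

The residual is the difference between the actual value and the predicted value:

Residual = y - ŷ

Step 1: Calculate predicted value
ŷ = 15.4048 + 2.7847 × 7.58
ŷ = 36.5128

Step 2: Calculate residual
Residual = 41.48 - 36.5128
Residual = 4.9672

Sign check: y > ŷ, so the point is above the line and the fit underestimates here.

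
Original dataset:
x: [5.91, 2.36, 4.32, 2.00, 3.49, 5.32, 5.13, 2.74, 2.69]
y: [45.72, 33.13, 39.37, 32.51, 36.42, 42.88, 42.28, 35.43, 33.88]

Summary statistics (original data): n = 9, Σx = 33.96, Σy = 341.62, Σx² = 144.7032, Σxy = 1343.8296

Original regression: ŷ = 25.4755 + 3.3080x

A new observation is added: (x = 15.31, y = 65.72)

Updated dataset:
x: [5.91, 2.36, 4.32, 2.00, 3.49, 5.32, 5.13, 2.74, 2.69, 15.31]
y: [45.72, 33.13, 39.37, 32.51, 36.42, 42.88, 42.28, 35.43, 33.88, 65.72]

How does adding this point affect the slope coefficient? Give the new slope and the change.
The slope changes from 3.3080 to 2.5159 (change of -0.7921, or -23.9%).

The new point has HIGH LEVERAGE: x = 15.31 is far from the original mean x̄ = 33.96/9 ≈ 3.77 (original range [2.00, 5.91]).

Step 1: Update the sums with the new point (n goes from 9 to 10)
Σx  = 33.96 + 15.31 = 49.27
Σy  = 341.62 + 65.72 = 407.34
Σx² = 144.7032 + 15.31² = 144.7032 + 234.3961 = 379.0993
Σxy = 1343.8296 + 15.31×65.72 = 1343.8296 + 1006.1732 = 2350.0028

Step 2: Recompute the slope with b₁ = (nΣxy − ΣxΣy) / (nΣx² − (Σx)²)
Numerator   = 10×2350.0028 − 49.27×407.34 = 23500.0280 − 20069.6418 = 3430.3862
Denominator = 10×379.0993 − 49.27² = 3790.9930 − 2427.5329 = 1363.4601
b₁(new) = 3430.3862 / 1363.4601 = 2.5159

(Same formula on the original sums: (9×1343.8296 − 33.96×341.62) / (9×144.7032 − 33.96²) = 493.0512 / 149.0472 = 3.3080, matching the given fit.)

Step 3: Change in slope
Δβ₁ = 2.5159 − 3.3080 = -0.7921
Relative change = -0.7921 / 3.3080 × 100% = -23.9%
→ the slope decreases when the point is added.

A high-leverage point only changes the slope if it is off the original line; here y = 65.72 is below the original trend, so the slope decreases.
In practice: examine leverage (hᵢ) and Cook's distance rather than deleting it automatically.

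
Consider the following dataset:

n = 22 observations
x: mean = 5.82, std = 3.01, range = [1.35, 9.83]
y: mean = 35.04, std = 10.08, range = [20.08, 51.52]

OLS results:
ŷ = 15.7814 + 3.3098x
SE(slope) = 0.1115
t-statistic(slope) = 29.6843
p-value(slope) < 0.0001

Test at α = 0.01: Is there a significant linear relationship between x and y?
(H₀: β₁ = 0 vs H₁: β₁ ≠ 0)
p-value < 0.0001 < α = 0.01, so we reject H₀. The relationship is significant.

Hypothesis test for the slope coefficient:

H₀: β₁ = 0 (no linear relationship)
H₁: β₁ ≠ 0 (linear relationship exists)

Test statistic: t = β̂₁ / SE(β̂₁) = 3.3098 / 0.1115 = 29.6843

The p-value (<0.0001) is the probability, under H₀, of a t-statistic at least as extreme as |t| = 29.6843 (two-sided, df = n − 2 = 20).

Decision rule: reject H₀ if p-value < α.
p-value < 0.0001 < α = 0.01 → reject H₀.

There is sufficient evidence at the 1% significance level to conclude that a linear relationship exists between x and y.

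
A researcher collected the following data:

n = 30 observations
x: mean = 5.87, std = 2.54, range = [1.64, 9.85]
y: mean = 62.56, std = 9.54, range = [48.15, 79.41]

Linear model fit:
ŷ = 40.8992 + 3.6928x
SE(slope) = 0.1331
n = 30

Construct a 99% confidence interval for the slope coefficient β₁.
The 99% CI for β₁ is (3.3250, 4.0606)

Confidence interval for the slope:

The 99% CI for β₁ is: β̂₁ ± t*(α/2, n-2) × SE(β̂₁)

Step 1: Find critical t-value
- Confidence level = 0.99
- Degrees of freedom = n - 2 = 30 - 2 = 28
- t*(α/2, 28) = 2.7633

Step 2: Calculate margin of error
Margin = 2.7633 × 0.1331 = 0.3678

Step 3: Construct interval
CI = 3.6928 ± 0.3678
CI = (3.3250, 4.0606)

Interpretation: each one-unit increase in x is associated with a change in mean y of between 3.3250 and 4.0606, with 99% confidence.
Since 0 is outside the interval, a two-sided test at α = 0.01 would reject H₀: β₁ = 0.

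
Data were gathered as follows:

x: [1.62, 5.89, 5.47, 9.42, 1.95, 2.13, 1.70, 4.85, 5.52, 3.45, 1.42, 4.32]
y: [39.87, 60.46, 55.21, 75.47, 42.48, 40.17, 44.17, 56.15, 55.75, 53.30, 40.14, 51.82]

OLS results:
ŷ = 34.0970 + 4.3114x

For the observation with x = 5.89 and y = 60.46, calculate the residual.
Residual = 0.9689

The residual is the difference between the actual value and the predicted value:

Residual = y - ŷ

Step 1: Calculate predicted value
ŷ = 34.0970 + 4.3114 × 5.89
ŷ = 59.4911

Step 2: Calculate residual
Residual = 60.46 - 59.4911
Residual = 0.9689

Interpretation: the model underestimates the actual value by 0.9689 at this point (positive residual → observation lies above the fitted line).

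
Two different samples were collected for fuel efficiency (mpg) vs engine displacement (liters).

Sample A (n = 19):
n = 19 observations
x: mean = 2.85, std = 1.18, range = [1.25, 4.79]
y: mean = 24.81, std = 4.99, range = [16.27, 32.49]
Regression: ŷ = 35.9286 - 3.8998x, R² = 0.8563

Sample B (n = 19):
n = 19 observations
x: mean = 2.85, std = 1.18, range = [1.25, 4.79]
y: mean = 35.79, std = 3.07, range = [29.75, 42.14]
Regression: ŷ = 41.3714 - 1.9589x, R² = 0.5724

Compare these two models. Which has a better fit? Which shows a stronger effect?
Model A has the better fit (R² = 0.8563 vs 0.5724). Model A shows the stronger effect (|β₁| = 3.8998 vs 1.9589).

Model Comparison:

Fit — compare R²:
- Model A: R² = 0.8563 → 85.63% of variance in fuel efficiency explained
- Model B: R² = 0.5724 → 57.24% of variance in fuel efficiency explained
- 0.8563 > 0.5724 → Model A has the better fit

Strength of effect — compare |β₁|:
- Model A: β₁ = -3.8998 → predicted fuel efficiency falls 3.8998 mpg per additional liter of engine displacement
- Model B: β₁ = -1.9589 → predicted fuel efficiency falls 1.9589 mpg per additional liter of engine displacement
- |-3.8998| > |-1.9589| → Model A shows the stronger marginal effect

Notes:
- The two samples could reflect different populations, time periods, or measurement quality.
- A better fit (higher R²) doesn't necessarily mean a more important relationship.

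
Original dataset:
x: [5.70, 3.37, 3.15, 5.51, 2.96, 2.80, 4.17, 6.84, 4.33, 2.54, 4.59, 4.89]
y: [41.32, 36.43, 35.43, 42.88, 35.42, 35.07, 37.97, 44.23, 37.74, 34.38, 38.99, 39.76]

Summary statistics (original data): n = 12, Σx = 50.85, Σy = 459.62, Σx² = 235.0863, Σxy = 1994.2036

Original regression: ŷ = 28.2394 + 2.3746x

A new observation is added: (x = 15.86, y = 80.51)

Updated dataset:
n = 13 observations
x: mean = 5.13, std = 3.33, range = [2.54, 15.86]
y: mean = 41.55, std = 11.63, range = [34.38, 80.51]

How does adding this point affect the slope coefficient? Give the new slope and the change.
Adding the point moves β₁ from 2.3746 to 3.4608, i.e. it increases by 1.0862 (+45.7%).

The new point has HIGH LEVERAGE: x = 15.86 is far from the original mean x̄ = 50.85/12 ≈ 4.24 (original range [2.54, 6.84]).

Step 1: Update the sums with the new point (n goes from 12 to 13)
Σx  = 50.85 + 15.86 = 66.71
Σy  = 459.62 + 80.51 = 540.13
Σx² = 235.0863 + 15.86² = 235.0863 + 251.5396 = 486.6259
Σxy = 1994.2036 + 15.86×80.51 = 1994.2036 + 1276.8886 = 3271.0922

Step 2: Recompute the slope with b₁ = (nΣxy − ΣxΣy) / (nΣx² − (Σx)²)
Numerator   = 13×3271.0922 − 66.71×540.13 = 42524.1986 − 36032.0723 = 6492.1263
Denominator = 13×486.6259 − 66.71² = 6326.1367 − 4450.2241 = 1875.9126
b₁(new) = 6492.1263 / 1875.9126 = 3.4608

(Same formula on the original sums: (12×1994.2036 − 50.85×459.62) / (12×235.0863 − 50.85²) = 558.7662 / 235.3131 = 2.3746, matching the given fit.)

Step 3: Change in slope
Δβ₁ = 3.4608 − 2.3746 = +1.0862
Relative change = +1.0862 / 2.3746 × 100% = +45.7%
→ the slope increases when the point is added.

A high-leverage point only changes the slope if it is off the original line; here y = 80.51 is above the original trend, so the slope increases.
In practice: refit with and without it and report both if conclusions differ; check such a point for data-entry or measurement error.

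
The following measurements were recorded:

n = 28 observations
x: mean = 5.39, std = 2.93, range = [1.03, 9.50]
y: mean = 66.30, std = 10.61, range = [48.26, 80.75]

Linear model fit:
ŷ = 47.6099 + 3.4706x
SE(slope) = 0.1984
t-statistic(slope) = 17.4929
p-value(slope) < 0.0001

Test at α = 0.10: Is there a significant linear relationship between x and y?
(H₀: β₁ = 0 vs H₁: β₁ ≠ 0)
p-value < 0.0001 < α = 0.10, so we reject H₀. The relationship is significant.

Hypothesis test for the slope coefficient:

H₀: β₁ = 0 (no linear relationship)
H₁: β₁ ≠ 0 (linear relationship exists)

Test statistic: t = β̂₁ / SE(β̂₁) = 3.4706 / 0.1984 = 17.4929

p < 0.0001: how often a slope estimate this far from 0 (in SE units) would arise by chance if β₁ were truly 0.

Decision rule: reject H₀ if p-value < α.
p-value < 0.0001 < α = 0.10 → reject H₀.

At α = 0.10 the data do provide convincing evidence of a nonzero slope.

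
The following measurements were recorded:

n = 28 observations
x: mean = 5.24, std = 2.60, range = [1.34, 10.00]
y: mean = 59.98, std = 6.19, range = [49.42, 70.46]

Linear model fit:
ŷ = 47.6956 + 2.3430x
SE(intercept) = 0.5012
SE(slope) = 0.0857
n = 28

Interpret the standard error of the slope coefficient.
SE(β̂₁) = 0.0857 is the estimated standard deviation of the slope estimate across repeated samples; relative to β̂₁ = 2.3430 that is 3.7%, a precise estimate.

What SE measures:
- The standard error quantifies the sampling variability of the coefficient estimate
- It is the estimated standard deviation of β̂₁ across hypothetical repeated samples of the same size
- Smaller SE → more precise estimate

Relative precision:
- SE / |β̂₁| = 0.0857 / 2.3430 = 3.7%
- Rule of thumb (under 20%: precise; 20% to under 50%: moderately precise; 50% or more: imprecise) → precise

Rough 95% range (±2 SE): 2.3430 ± 0.1714 → (2.1716, 2.5144).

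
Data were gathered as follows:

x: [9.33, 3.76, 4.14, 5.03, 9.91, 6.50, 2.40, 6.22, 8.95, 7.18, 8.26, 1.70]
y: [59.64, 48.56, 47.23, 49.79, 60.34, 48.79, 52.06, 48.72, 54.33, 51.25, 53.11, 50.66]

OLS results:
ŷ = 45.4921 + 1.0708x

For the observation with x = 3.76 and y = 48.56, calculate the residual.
Residual = -0.9583

The residual is the difference between the actual value and the predicted value:

Residual = y - ŷ

Step 1: Calculate predicted value
ŷ = 45.4921 + 1.0708 × 3.76
ŷ = 49.5183

Step 2: Calculate residual
Residual = 48.56 - 49.5183
Residual = -0.9583

Sign check: y < ŷ, so the point is below the line and the fit overestimates here.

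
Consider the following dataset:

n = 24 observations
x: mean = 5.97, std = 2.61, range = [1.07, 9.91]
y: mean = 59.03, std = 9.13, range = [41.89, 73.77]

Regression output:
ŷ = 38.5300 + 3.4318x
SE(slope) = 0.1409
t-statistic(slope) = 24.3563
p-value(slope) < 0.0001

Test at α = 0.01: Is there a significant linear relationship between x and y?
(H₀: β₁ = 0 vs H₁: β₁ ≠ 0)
Since p-value < 0.0001 < α = 0.01, reject H₀ — the slope is significantly different from 0.

Hypothesis test for the slope coefficient:

H₀: β₁ = 0 (no linear relationship)
H₁: β₁ ≠ 0 (linear relationship exists)

Test statistic: t = β̂₁ / SE(β̂₁) = 3.4318 / 0.1409 = 24.3563

p < 0.0001: how often a slope estimate this far from 0 (in SE units) would arise by chance if β₁ were truly 0.

Decision rule: reject H₀ if p-value < α.
p-value < 0.0001 < α = 0.01 → reject H₀.

At α = 0.01 the data do provide convincing evidence of a nonzero slope.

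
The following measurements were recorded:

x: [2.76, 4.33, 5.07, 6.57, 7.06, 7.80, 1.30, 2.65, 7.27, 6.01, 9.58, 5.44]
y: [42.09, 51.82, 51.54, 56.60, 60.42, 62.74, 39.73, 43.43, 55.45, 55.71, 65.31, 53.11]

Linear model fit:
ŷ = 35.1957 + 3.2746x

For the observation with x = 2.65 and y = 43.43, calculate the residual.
Residual = -0.4434

The residual is the difference between the actual value and the predicted value:

Residual = y - ŷ

Step 1: Calculate predicted value
ŷ = 35.1957 + 3.2746 × 2.65
ŷ = 43.8734

Step 2: Calculate residual
Residual = 43.43 - 43.8734
Residual = -0.4434

Interpretation: the model overestimates the actual value by 0.4434 at this point (negative residual → observation lies below the fitted line).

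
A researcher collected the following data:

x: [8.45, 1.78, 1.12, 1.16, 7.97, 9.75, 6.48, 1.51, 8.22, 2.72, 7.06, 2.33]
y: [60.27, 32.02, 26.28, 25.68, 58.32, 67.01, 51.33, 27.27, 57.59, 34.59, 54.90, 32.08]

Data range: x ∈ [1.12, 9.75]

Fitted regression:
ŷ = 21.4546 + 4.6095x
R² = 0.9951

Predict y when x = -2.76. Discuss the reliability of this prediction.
ŷ = 8.7324, but this is extrapolation (below the data range [1.12, 9.75]) and may be unreliable.

Prediction calculation:
ŷ = 21.4546 + 4.6095 × (-2.76)
ŷ = 8.7324

Reliability:
- Data range: x ∈ [1.12, 9.75]
- Prediction point: x = -2.76 is 3.88 units below the observed range → this is EXTRAPOLATION, not interpolation

Why that matters here:
- The linear relationship may not hold outside the observed range
- Real relationships often flatten, saturate, or turn nonlinear at extremes
- R² describes fit only over the sampled x values; it says nothing about behaviour beyond them

The R² = 0.9951 only validates the fit within [1.12, 9.75]; treat ŷ = 8.7324 with caution.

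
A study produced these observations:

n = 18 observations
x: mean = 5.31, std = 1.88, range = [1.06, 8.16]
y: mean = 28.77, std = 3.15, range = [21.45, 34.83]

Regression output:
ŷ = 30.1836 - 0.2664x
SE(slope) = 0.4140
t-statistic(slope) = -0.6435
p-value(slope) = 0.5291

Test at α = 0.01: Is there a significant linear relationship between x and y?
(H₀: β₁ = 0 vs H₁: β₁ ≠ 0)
Since p-value = 0.5291 ≥ α = 0.01, fail to reject H₀ — the slope is not significantly different from 0.

Hypothesis test for the slope coefficient:

H₀: β₁ = 0 (no linear relationship)
H₁: β₁ ≠ 0 (linear relationship exists)

Test statistic: t = β̂₁ / SE(β̂₁) = -0.2664 / 0.4140 = -0.6435

p = 0.5291: how often a slope estimate this far from 0 (in SE units) would arise by chance if β₁ were truly 0.

Decision rule: reject H₀ if p-value < α.
p-value = 0.5291 ≥ α = 0.01 → fail to reject H₀.

There is not sufficient evidence at the 1% significance level to conclude that a linear relationship exists between x and y.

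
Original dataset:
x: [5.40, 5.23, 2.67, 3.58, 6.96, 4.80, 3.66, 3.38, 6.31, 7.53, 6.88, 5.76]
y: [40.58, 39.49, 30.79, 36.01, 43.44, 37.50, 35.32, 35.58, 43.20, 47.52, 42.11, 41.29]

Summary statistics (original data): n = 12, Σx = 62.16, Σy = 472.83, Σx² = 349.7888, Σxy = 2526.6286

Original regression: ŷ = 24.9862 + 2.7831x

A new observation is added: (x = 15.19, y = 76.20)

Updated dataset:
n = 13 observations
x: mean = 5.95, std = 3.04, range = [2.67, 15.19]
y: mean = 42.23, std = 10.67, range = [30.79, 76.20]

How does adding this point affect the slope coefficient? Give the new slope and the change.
New slope β₁ = 3.4697 versus 2.7831 before: a change of +0.6866 (+24.7%).

x = 15.19 lies well outside the original x-range [2.67, 7.53] (x̄ ≈ 5.18), so this observation has high leverage and can move the slope substantially.

Step 1: Update the sums with the new point (n goes from 12 to 13)
Σx  = 62.16 + 15.19 = 77.35
Σy  = 472.83 + 76.20 = 549.03
Σx² = 349.7888 + 15.19² = 349.7888 + 230.7361 = 580.5249
Σxy = 2526.6286 + 15.19×76.20 = 2526.6286 + 1157.4780 = 3684.1066

Step 2: Recompute the slope with b₁ = (nΣxy − ΣxΣy) / (nΣx² − (Σx)²)
Numerator   = 13×3684.1066 − 77.35×549.03 = 47893.3858 − 42467.4705 = 5425.9153
Denominator = 13×580.5249 − 77.35² = 7546.8237 − 5983.0225 = 1563.8012
b₁(new) = 5425.9153 / 1563.8012 = 3.4697

(Same formula on the original sums: (12×2526.6286 − 62.16×472.83) / (12×349.7888 − 62.16²) = 928.4304 / 333.6000 = 2.7831, matching the given fit.)

Step 3: Change in slope
Δβ₁ = 3.4697 − 2.7831 = +0.6866
Relative change = +0.6866 / 2.7831 × 100% = +24.7%
→ the slope increases when the point is added.

A high-leverage point only changes the slope if it is off the original line; here y = 76.20 is above the original trend, so the slope increases.
In practice: refit with and without it and report both if conclusions differ; check such a point for data-entry or measurement error.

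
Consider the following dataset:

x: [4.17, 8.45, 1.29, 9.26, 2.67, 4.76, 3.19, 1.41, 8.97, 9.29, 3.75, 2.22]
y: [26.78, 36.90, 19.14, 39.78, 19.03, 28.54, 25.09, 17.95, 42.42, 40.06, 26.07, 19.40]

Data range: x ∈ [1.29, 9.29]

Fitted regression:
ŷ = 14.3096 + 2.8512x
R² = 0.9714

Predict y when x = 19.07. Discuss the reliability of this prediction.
ŷ = 68.6820 (extrapolation — x = 19.07 lies outside [1.29, 9.29], so reliability is low).

Prediction calculation:
ŷ = 14.3096 + 2.8512 × 19.07
ŷ = 68.6820

Reliability:
- Data range: x ∈ [1.29, 9.29]
- Prediction point: x = 19.07 is 9.78 units above the observed range → this is EXTRAPOLATION, not interpolation

Why that matters here:
- R² describes fit only over the sampled x values; it says nothing about behaviour beyond them
- Real relationships often flatten, saturate, or turn nonlinear at extremes
- There are no observations near this x to validate the fitted line there

A defensible statement: 'if the linear trend continued to x = 19.07, y would be about 68.6820' — the premise is untested.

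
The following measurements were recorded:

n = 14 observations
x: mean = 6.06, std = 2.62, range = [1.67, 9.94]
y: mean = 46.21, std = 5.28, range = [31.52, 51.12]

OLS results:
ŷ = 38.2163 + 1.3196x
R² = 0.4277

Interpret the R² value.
About 42.77% of the variability in y is accounted for by the regression on x (R² = 0.4277) — a moderate linear fit.

R² (coefficient of determination) measures the proportion of variance in y explained by the regression model.

Here R² = 0.4277:
- Explained: 42.77% of the variation in y
- Unexplained (residual): 100% − 42.77% = 57.23%
- Rule of thumb (below 0.3 weak; 0.3 to below 0.7 moderate; 0.7 and above strong) → moderate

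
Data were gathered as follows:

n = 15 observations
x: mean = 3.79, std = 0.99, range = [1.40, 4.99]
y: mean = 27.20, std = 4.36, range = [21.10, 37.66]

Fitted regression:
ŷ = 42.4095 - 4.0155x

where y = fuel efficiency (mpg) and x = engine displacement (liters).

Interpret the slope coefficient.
An increase of one liter in engine displacement is associated with a 4.0155 mpg decrease in predicted fuel efficiency.

The slope coefficient β₁ = -4.0155 represents the marginal effect of engine displacement on fuel efficiency.

Interpretation:
- Engine displacement up by 1 liter → predicted fuel efficiency decreases by 4.0155 mpg
- This is a linear approximation: the same per-unit change is assumed across the whole observed x range

The intercept β₀ = 42.4095 is the predicted fuel efficiency when engine displacement = 0; since the smallest observed x is 1.40, this is an extrapolation and mainly anchors the line.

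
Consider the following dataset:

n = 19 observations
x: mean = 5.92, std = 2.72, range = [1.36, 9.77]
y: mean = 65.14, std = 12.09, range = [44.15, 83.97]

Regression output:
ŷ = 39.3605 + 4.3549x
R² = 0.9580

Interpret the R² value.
About 95.80% of the variability in y is accounted for by the regression on x (R² = 0.9580) — a strong linear fit.

The coefficient of determination R² is the fraction of the total variation in y that the fitted line accounts for.

Here R² = 0.9580:
- Explained: 95.80% of the variation in y
- Unexplained (residual): 100% − 95.80% = 4.20%
- Rule of thumb (below 0.3 weak; 0.3 to below 0.7 moderate; 0.7 and above strong) → strong

Note: R² says nothing about causation, and a high R² does not by itself mean the linear form is appropriate — check the residuals.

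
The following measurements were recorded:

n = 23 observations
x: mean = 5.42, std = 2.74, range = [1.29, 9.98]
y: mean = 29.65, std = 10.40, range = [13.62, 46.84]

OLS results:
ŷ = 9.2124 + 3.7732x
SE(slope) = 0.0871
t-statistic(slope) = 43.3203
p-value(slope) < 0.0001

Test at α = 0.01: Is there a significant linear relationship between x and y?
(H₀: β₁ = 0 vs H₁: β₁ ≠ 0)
Reject H₀: p-value < 0.0001 < α = 0.01. The linear relationship is significant at the 1% level.

Hypothesis test for the slope coefficient:

H₀: β₁ = 0 (no linear relationship)
H₁: β₁ ≠ 0 (linear relationship exists)

Test statistic: t = β̂₁ / SE(β̂₁) = 3.7732 / 0.0871 = 43.3203

The p-value (<0.0001) is the probability, under H₀, of a t-statistic at least as extreme as |t| = 43.3203 (two-sided, df = n − 2 = 21).

Decision rule: reject H₀ if p-value < α.
p-value < 0.0001 < α = 0.01 → reject H₀.

At α = 0.01 the data do provide convincing evidence of a nonzero slope.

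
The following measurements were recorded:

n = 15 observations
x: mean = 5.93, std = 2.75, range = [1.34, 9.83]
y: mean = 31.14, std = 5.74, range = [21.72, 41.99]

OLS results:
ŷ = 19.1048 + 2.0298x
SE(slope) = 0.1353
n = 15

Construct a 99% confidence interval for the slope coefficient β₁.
The 99% CI for β₁ is (1.6222, 2.4374)

Confidence interval for the slope:

The 99% CI for β₁ is: β̂₁ ± t*(α/2, n-2) × SE(β̂₁)

Step 1: Find critical t-value
- Confidence level = 0.99
- Degrees of freedom = n - 2 = 15 - 2 = 13
- t*(α/2, 13) = 3.0123

Step 2: Calculate margin of error
Margin = 3.0123 × 0.1353 = 0.4076

Step 3: Construct interval
CI = 2.0298 ± 0.4076
CI = (1.6222, 2.4374)

Interpretation: intervals built this way capture the true β₁ in 99% of repeated samples; here the plausible range for the per-unit effect of x on y is 1.6222 to 2.4374.
Both endpoints are positive, so the data support a genuinely positive slope at this confidence level.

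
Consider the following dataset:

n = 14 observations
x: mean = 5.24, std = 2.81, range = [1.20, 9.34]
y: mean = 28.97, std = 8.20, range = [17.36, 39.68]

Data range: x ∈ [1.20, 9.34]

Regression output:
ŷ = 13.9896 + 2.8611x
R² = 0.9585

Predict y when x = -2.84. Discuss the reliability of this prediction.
The equation gives ŷ = 5.8641; however x = -2.84 is 4.04 units below the observed range, so this extrapolated value should not be trusted.

Prediction calculation:
ŷ = 13.9896 + 2.8611 × (-2.84)
ŷ = 5.8641

Reliability:
- Data range: x ∈ [1.20, 9.34]
- Prediction point: x = -2.84 is 4.04 units below the observed range → this is EXTRAPOLATION, not interpolation

Why that matters here:
- The linear relationship may not hold outside the observed range
- The standard error of prediction grows with (x − x̄)², and x = -2.84 is far from x̄ = 5.24

Report the number if required, but flag clearly that it is an extrapolation.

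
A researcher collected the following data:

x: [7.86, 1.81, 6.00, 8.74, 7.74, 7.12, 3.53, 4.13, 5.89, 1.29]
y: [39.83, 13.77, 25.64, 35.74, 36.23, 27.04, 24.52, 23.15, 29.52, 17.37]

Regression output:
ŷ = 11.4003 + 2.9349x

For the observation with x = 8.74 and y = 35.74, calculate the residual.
Residual = -1.3113

The residual is the difference between the actual value and the predicted value:

Residual = y - ŷ

Step 1: Calculate predicted value
ŷ = 11.4003 + 2.9349 × 8.74
ŷ = 37.0513

Step 2: Calculate residual
Residual = 35.74 - 37.0513
Residual = -1.3113

Interpretation: the model overestimates the actual value by 1.3113 at this point (negative residual → observation lies below the fitted line).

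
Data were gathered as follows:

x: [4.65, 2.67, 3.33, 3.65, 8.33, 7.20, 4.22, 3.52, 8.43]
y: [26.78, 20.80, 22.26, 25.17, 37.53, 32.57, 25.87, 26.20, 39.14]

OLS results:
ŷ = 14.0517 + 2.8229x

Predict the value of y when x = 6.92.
ŷ = 33.5862

To predict y for x = 6.92, substitute into the regression equation:

ŷ = 14.0517 + 2.8229 × 6.92
ŷ = 14.0517 + 19.5345
ŷ = 33.5862

This is the fitted mean response at that x — an individual observation would come with a wider prediction interval.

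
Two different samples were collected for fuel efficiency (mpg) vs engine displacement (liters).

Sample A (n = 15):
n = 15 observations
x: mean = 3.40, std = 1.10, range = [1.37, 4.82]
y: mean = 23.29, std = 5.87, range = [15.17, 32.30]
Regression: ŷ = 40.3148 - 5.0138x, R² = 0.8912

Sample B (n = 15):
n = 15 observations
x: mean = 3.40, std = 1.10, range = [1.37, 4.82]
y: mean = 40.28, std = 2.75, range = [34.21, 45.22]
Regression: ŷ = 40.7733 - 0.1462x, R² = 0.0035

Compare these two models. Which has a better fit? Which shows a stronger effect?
Model A has the better fit (R² = 0.8912 vs 0.0035). Model A shows the stronger effect (|β₁| = 5.0138 vs 0.1462).

Model Comparison:

Fit — compare R²:
- Model A: R² = 0.8912 → 89.12% of variance in fuel efficiency explained
- Model B: R² = 0.0035 → 0.35% of variance in fuel efficiency explained
- 0.8912 > 0.0035 → Model A has the better fit

Strength of effect — compare |β₁|:
- Model A: β₁ = -5.0138 → predicted fuel efficiency falls 5.0138 mpg per additional liter of engine displacement
- Model B: β₁ = -0.1462 → predicted fuel efficiency falls 0.1462 mpg per additional liter of engine displacement
- |-5.0138| > |-0.1462| → Model A shows the stronger marginal effect

Note: A steeper slope doesn't make a better model if the scatter around the line is large.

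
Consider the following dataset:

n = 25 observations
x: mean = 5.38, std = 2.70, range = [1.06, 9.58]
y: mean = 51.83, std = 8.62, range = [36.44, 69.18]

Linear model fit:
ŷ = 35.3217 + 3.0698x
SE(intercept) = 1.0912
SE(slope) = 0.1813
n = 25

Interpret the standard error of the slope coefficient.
The slope 3.0698 is pinned down to within about ±0.1813 (one SE) by these data — relative uncertainty 5.9%, i.e. precise.

What SE measures:
- The standard error quantifies the sampling variability of the coefficient estimate
- It is the estimated standard deviation of β̂₁ across hypothetical repeated samples of the same size
- Smaller SE → more precise estimate

Relative precision:
- SE / |β̂₁| = 0.1813 / 3.0698 = 5.9%
- Rule of thumb (under 20%: precise; 20% to under 50%: moderately precise; 50% or more: imprecise) → precise

Rough 95% range (±2 SE): 3.0698 ± 0.3626 → (2.7072, 3.4324).

What drives SE(β̂₁): wider spread of x values → smaller SE; more residual scatter → larger SE.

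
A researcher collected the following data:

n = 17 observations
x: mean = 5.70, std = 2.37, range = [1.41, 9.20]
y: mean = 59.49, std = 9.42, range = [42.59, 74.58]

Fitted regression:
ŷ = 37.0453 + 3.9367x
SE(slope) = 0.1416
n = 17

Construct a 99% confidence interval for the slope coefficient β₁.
The 99% CI for β₁ is (3.5194, 4.3540)

Confidence interval for the slope:

The 99% CI for β₁ is: β̂₁ ± t*(α/2, n-2) × SE(β̂₁)

Step 1: Find critical t-value
- Confidence level = 0.99
- Degrees of freedom = n - 2 = 17 - 2 = 15
- t*(α/2, 15) = 2.9467

Step 2: Calculate margin of error
Margin = 2.9467 × 0.1416 = 0.4173

Step 3: Construct interval
CI = 3.9367 ± 0.4173
CI = (3.5194, 4.3540)

Interpretation: We are 99% confident that the true slope β₁ lies between 3.5194 and 4.3540.
Both endpoints are positive, so the data support a genuinely positive slope at this confidence level.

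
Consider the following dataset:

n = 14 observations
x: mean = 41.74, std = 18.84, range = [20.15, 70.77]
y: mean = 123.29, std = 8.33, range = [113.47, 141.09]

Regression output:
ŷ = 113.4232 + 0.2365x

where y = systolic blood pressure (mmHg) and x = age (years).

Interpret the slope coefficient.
An increase of one year in age is associated with a 0.2365 mmHg increase in predicted blood pressure.

The slope β₁ = 0.2365 gives the rate at which the fitted blood pressure changes with age.

Interpretation:
- Age up by 1 year → predicted blood pressure increases by 0.2365 mmHg
- The effect is assumed constant over the observed range of x (linearity)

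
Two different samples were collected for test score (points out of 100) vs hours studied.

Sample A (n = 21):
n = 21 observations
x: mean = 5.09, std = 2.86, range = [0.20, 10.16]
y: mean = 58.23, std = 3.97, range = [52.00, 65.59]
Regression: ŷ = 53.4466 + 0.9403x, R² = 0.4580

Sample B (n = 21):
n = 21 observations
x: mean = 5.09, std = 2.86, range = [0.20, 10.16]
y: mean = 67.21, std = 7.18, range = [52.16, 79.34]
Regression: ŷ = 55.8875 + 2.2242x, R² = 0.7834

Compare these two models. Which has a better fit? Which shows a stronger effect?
Model B has the better fit (R² = 0.7834 vs 0.4580). Model B shows the stronger effect (|β₁| = 2.2242 vs 0.9403).

Model Comparison:

Which explains more variance? (R²)
- Model A: R² = 0.4580 → 45.80% of variance in test score explained
- Model B: R² = 0.7834 → 78.34% of variance in test score explained
- 0.7834 > 0.4580 → Model B has the better fit

Effect size (slope magnitude):
- Model A: β₁ = 0.9403 → predicted test score rises 0.9403 points per additional hour of study time
- Model B: β₁ = 2.2242 → predicted test score rises 2.2242 points per additional hour of study time
- |0.9403| < |2.2242| → Model B shows the stronger marginal effect

Notes:
- The two samples could reflect different populations, time periods, or measurement quality.
- R² measures how tightly points cluster around the line; β₁ measures how steep the line is — they answer different questions.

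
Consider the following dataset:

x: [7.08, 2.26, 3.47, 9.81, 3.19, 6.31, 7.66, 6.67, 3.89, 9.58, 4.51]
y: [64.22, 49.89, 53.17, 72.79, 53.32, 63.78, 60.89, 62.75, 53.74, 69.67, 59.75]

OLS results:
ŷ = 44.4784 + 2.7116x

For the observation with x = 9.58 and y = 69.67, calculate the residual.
Residual = -0.7855

The residual is the difference between the actual value and the predicted value:

Residual = y - ŷ

Step 1: Calculate predicted value
ŷ = 44.4784 + 2.7116 × 9.58
ŷ = 70.4555

Step 2: Calculate residual
Residual = 69.67 - 70.4555
Residual = -0.7855

The residual is negative, so the observed y = 69.67 sits below the regression line (the line overestimates it by 0.7855).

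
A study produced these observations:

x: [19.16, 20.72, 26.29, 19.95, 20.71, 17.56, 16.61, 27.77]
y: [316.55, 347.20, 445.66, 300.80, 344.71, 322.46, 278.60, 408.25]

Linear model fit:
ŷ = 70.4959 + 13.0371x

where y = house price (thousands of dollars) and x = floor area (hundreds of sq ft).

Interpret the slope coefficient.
An increase of one hundred sq ft in floor area is associated with a 13.0371 thousand dollars increase in predicted house price.

The slope coefficient β₁ = 13.0371 represents the marginal effect of floor area on house price.

Interpretation:
- Floor area up by 1 hundred sq ft → predicted house price increases by 13.0371 thousand dollars
- This is a linear approximation: the same per-unit change is assumed across the whole observed x range

(β₀ = 70.4959 is the fitted value at x = 0 and is not part of the slope interpretation.)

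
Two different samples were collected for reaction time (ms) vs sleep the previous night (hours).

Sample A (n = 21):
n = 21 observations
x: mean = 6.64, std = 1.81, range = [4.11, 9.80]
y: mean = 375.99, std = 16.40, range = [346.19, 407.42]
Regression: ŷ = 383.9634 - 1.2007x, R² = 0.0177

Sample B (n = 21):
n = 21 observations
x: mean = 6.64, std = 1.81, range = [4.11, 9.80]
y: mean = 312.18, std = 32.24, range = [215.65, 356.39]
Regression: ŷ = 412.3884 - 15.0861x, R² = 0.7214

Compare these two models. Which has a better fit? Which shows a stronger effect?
Model B has the better fit (R² = 0.7214 vs 0.0177). Model B shows the stronger effect (|β₁| = 15.0861 vs 1.2007).

Model Comparison:

Which explains more variance? (R²)
- Model A: R² = 0.0177 → 1.77% of variance in reaction time explained
- Model B: R² = 0.7214 → 72.14% of variance in reaction time explained
- 0.7214 > 0.0177 → Model B has the better fit

Which has the larger per-hour effect? (|β₁|)
- Model A: β₁ = -1.2007 → predicted reaction time falls 1.2007 ms per additional hour of sleep
- Model B: β₁ = -15.0861 → predicted reaction time falls 15.0861 ms per additional hour of sleep
- |-1.2007| < |-15.0861| → Model B shows the stronger marginal effect

Notes:
- The two samples could reflect different populations, time periods, or measurement quality.
- A better fit (higher R²) doesn't necessarily mean a more important relationship.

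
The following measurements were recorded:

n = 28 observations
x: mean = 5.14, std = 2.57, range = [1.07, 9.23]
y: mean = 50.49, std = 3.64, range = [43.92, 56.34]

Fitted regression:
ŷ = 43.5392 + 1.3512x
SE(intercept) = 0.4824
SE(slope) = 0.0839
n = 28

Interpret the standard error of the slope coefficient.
SE(slope) = 0.0839 measures the uncertainty in the estimated slope. The coefficient is estimated precisely (SE/|β̂₁| = 6.2%).

What SE measures:
- The standard error quantifies the sampling variability of the coefficient estimate
- It is the estimated standard deviation of β̂₁ across hypothetical repeated samples of the same size
- Smaller SE → more precise estimate

Relative precision:
- SE / |β̂₁| = 0.0839 / 1.3512 = 6.2%
- Rule of thumb (under 20%: precise; 20% to under 50%: moderately precise; 50% or more: imprecise) → precise

Rough 95% range (±2 SE): 1.3512 ± 0.1678 → (1.1834, 1.5190).

What drives SE(β̂₁): wider spread of x values → smaller SE.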